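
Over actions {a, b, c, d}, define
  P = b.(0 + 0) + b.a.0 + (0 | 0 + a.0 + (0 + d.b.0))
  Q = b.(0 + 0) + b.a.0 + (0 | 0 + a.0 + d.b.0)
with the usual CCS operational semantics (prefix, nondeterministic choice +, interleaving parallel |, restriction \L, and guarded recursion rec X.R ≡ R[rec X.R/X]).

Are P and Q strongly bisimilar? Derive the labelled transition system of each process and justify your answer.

Reachable graph of P (5 states):
  u0 = b.(0 + 0) + b.a.0 + (0 | 0 + a.0 + (0 + d.b.0)) has moves ··a··> u1, ··b··> u2, ··b··> u3, ··d··> u4
  u1 = 0 has moves stopped
  u2 = 0 + 0 has moves stopped
  u3 = a.0 has moves ··a··> u1
  u4 = b.0 has moves ··b··> u1
Reachable graph of Q (5 states):
  v0 = b.(0 + 0) + b.a.0 + (0 | 0 + a.0 + d.b.0) has moves ··a··> v1, ··b··> v2, ··b··> v3, ··d··> v4
  v1 = 0 has moves stopped
  v2 = 0 + 0 has moves stopped
  v3 = a.0 has moves ··a··> v1
  v4 = b.0 has moves ··b··> v1
Partition-refinement fixed point:
  B0 = {u0, v0}
  B1 = {u1, u2, v1, v2}
  B2 = {u3, v3}
  B3 = {u4, v4}
u0 ∈ B0, v0 ∈ B0 → same block

YES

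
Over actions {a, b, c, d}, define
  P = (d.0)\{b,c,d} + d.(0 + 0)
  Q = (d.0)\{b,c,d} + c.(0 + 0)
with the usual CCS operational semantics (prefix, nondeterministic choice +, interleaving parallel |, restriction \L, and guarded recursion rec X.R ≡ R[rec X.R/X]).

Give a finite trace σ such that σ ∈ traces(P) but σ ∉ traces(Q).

LTS(P): 2 reachable states
  m0 = (d.0)\{b,c,d} + d.(0 + 0) has moves -d-> m1
  m1 = 0 + 0 has moves deadlocked
LTS(Q): 2 reachable states
  n0 = (d.0)\{b,c,d} + c.(0 + 0) has moves -c-> n1
  n1 = 0 + 0 has moves deadlocked
Executing d from P (initial set {m0}):
  step 1 (d): {m1}
  P completes σ.
Executing d from Q (initial set {n0}):
  step 1 (d): ∅ (Q stuck)

d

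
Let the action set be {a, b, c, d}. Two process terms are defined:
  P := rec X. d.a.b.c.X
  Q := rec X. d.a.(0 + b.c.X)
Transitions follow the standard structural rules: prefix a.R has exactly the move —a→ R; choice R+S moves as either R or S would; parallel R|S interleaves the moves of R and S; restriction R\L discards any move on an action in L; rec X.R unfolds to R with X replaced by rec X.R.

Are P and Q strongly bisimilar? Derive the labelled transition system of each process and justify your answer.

P's transition system — 4 states:
  s0 = rec X. d.a.b.c.X :: ··d··> s1
  s1 = a.b.c.(rec X. d.a.b.c.X) :: ··a··> s2
  s2 = b.c.(rec X. d.a.b.c.X) :: ··b··> s3
  s3 = c.(rec X. d.a.b.c.X) :: ··c··> s0
Q's transition system — 4 states:
  t0 = rec X. d.a.(0 + b.c.X) :: ··d··> t1
  t1 = a.(0 + b.c.(rec X. d.a.(0 + b.c.X))) :: ··a··> t2
  t2 = 0 + b.c.(rec X. d.a.(0 + b.c.X)) :: ··b··> t3
  t3 = c.(rec X. d.a.(0 + b.c.X)) :: ··c··> t0
Coarsest stable partition (strong bisimilarity classes):
  B0 = {s0, t0}
  B1 = {s1, t1}
  B2 = {s2, t2}
  B3 = {s3, t3}
s0 ∈ B0, t0 ∈ B0 → same block

bisimilar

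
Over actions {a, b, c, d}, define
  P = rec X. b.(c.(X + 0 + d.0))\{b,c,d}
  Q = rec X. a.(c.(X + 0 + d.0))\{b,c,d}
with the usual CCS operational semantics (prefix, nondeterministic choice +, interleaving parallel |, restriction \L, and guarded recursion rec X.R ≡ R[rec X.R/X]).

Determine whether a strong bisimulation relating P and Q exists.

P ≁ Q

Reachable graph of P (2 states):
  u0 = rec X. b.(c.(X + 0 + d.0))\{b,c,d} | —b→ u1
  u1 = (c.((rec X. b.(c.(X + 0 + d.0))\{b,c,d}) + 0 + d.0))\{b,c,d} | deadlocked
Reachable graph of Q (2 states):
  v0 = rec X. a.(c.(X + 0 + d.0))\{b,c,d} | —a→ v1
  v1 = (c.((rec X. a.(c.(X + 0 + d.0))\{b,c,d}) + 0 + d.0))\{b,c,d} | deadlocked
Coarsest stable partition (strong bisimilarity classes):
  B0 = {u0}
  B1 = {u1, v1}
  B2 = {v0}
u0 ∈ B0, v0 ∈ B2 → different blocks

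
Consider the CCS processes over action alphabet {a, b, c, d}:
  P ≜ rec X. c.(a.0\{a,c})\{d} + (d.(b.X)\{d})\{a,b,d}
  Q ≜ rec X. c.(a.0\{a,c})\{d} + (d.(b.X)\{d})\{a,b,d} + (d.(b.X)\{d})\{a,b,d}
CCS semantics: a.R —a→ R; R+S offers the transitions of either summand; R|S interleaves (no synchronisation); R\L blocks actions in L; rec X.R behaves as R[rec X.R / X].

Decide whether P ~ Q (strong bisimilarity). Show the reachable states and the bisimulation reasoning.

P ~ Q

P's transition system — 3 states:
  p0 = rec X. c.(a.0\{a,c})\{d} + (d.(b.X)\{d})\{a,b,d} ⊢ --c--▸ p1
  p1 = (a.0\{a,c})\{d} ⊢ --a--▸ p2
  p2 = 0\{a,c}\{d} ⊢ ∅
Q's transition system — 3 states:
  q0 = rec X. c.(a.0\{a,c})\{d} + (d.(b.X)\{d})\{a,b,d} + (d.(b.X)\{d})\{a,b,d} ⊢ --c--▸ q1
  q1 = (a.0\{a,c})\{d} ⊢ --a--▸ q2
  q2 = 0\{a,c}\{d} ⊢ ∅
Bisimilarity quotient blocks:
  B0 = {p0, q0}
  B1 = {p1, q1}
  B2 = {p2, q2}
p0 ∈ B0, q0 ∈ B0 → same block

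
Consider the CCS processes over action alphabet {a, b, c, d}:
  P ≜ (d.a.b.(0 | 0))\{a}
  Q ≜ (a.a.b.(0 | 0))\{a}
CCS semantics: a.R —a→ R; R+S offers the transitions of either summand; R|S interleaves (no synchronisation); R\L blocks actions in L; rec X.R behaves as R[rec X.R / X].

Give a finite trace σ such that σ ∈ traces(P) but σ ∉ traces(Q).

d

LTS(P): 2 reachable states
  m0 = (d.a.b.(0 | 0))\{a} ⊢ --d--▸ m1
  m1 = (a.b.(0 | 0))\{a} ⊢ deadlocked
LTS(Q): 1 reachable states
  n0 = (a.a.b.(0 | 0))\{a} ⊢ deadlocked
Executing d from P (initial set {m0}):
  after d @ step 1: {m1}
  ✓ P
Executing d from Q (initial set {n0}):
  after d @ step 1: ∅  — Q cannot continue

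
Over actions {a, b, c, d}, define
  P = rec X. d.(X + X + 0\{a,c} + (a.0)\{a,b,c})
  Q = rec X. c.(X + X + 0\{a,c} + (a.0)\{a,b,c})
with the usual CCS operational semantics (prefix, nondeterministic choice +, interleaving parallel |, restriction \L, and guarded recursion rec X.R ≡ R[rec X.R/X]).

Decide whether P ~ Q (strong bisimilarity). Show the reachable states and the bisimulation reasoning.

not bisimilar

P's transition system — 2 states:
  m0 = rec X. d.(X + X + 0\{a,c} + (a.0)\{a,b,c}) :: =d=> m1
  m1 = (rec X. d.(X + X + 0\{a,c} + (a.0)\{a,b,c})) + (rec X. d.(X + X + 0\{a,c} + (a.0)\{a,b,c})) + 0\{a,c} + (a.0)\{a,b,c} :: =d=> m1
Q's transition system — 2 states:
  n0 = rec X. c.(X + X + 0\{a,c} + (a.0)\{a,b,c}) :: =c=> n1
  n1 = (rec X. c.(X + X + 0\{a,c} + (a.0)\{a,b,c})) + (rec X. c.(X + X + 0\{a,c} + (a.0)\{a,b,c})) + 0\{a,c} + (a.0)\{a,b,c} :: =c=> n1
Partition-refinement fixed point:
  B0 = {m0, m1}
  B1 = {n0, n1}
m0 ∈ B0, n0 ∈ B1 → different blocks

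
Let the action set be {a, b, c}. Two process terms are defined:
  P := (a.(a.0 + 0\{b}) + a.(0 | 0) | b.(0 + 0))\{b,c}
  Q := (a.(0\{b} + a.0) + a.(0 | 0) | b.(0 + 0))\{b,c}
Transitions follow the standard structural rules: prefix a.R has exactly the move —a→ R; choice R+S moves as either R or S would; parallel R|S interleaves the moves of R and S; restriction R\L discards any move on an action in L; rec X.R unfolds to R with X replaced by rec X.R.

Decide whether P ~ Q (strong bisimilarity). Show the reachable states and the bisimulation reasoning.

LTS(P): 4 reachable states
  p0 = (a.(a.0 + 0\{b}) + a.(0 | 0) | b.(0 + 0))\{b,c} :: --a--▸ p1, --a--▸ p2
  p1 = (0 | 0 | b.(0 + 0))\{b,c} :: (no moves)
  p2 = (a.0 + 0\{b})\{b,c} :: --a--▸ p3
  p3 = 0\{b,c} :: (no moves)
LTS(Q): 4 reachable states
  q0 = (a.(0\{b} + a.0) + a.(0 | 0) | b.(0 + 0))\{b,c} :: --a--▸ q1, --a--▸ q2
  q1 = (0 | 0 | b.(0 + 0))\{b,c} :: (no moves)
  q2 = (0\{b} + a.0)\{b,c} :: --a--▸ q3
  q3 = 0\{b,c} :: (no moves)
Partition-refinement fixed point:
  B0 = {p0, q0}
  B1 = {p1, p3, q1, q3}
  B2 = {p2, q2}
p0 ∈ B0, q0 ∈ B0 → same block

YES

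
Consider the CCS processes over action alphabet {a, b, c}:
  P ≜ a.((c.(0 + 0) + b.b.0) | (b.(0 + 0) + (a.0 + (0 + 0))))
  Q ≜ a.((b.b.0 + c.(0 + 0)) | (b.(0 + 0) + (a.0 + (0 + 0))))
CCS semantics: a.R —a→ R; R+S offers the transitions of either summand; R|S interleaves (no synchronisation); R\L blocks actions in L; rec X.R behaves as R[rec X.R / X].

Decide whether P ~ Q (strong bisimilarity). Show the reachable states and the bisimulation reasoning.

YES

LTS(P): 13 reachable states
  m0 = a.((c.(0 + 0) + b.b.0) | (b.(0 + 0) + (a.0 + (0 + 0)))) :: ··a··> m1
  m1 = (c.(0 + 0) + b.b.0) | (b.(0 + 0) + (a.0 + (0 + 0))) :: ··a··> m2, ··b··> m3, ··b··> m4, ··c··> m5
  m2 = (c.(0 + 0) + b.b.0) | 0 :: ··b··> m6, ··c··> m7
  m3 = (c.(0 + 0) + b.b.0) | (0 + 0) :: ··b··> m8, ··c··> m9
  m4 = b.0 | (b.(0 + 0) + (a.0 + (0 + 0))) :: ··a··> m6, ··b··> m10, ··b··> m8
  m5 = (0 + 0) | (b.(0 + 0) + (a.0 + (0 + 0))) :: ··a··> m7, ··b··> m9
  m6 = b.0 | 0 :: ··b··> m11
  m7 = (0 + 0) | 0 :: stopped
  m8 = b.0 | (0 + 0) :: ··b··> m12
  m9 = (0 + 0) | (0 + 0) :: stopped
  m10 = 0 | (b.(0 + 0) + (a.0 + (0 + 0))) :: ··a··> m11, ··b··> m12
  m11 = 0 | 0 :: stopped
  m12 = 0 | (0 + 0) :: stopped
LTS(Q): 13 reachable states
  n0 = a.((b.b.0 + c.(0 + 0)) | (b.(0 + 0) + (a.0 + (0 + 0)))) :: ··a··> n1
  n1 = (b.b.0 + c.(0 + 0)) | (b.(0 + 0) + (a.0 + (0 + 0))) :: ··a··> n2, ··b··> n3, ··b··> n4, ··c··> n5
  n2 = (b.b.0 + c.(0 + 0)) | 0 :: ··b··> n6, ··c··> n7
  n3 = (b.b.0 + c.(0 + 0)) | (0 + 0) :: ··b··> n8, ··c··> n9
  n4 = b.0 | (b.(0 + 0) + (a.0 + (0 + 0))) :: ··a··> n6, ··b··> n10, ··b··> n8
  n5 = (0 + 0) | (b.(0 + 0) + (a.0 + (0 + 0))) :: ··a··> n7, ··b··> n9
  n6 = b.0 | 0 :: ··b··> n11
  n7 = (0 + 0) | 0 :: stopped
  n8 = b.0 | (0 + 0) :: ··b··> n12
  n9 = (0 + 0) | (0 + 0) :: stopped
  n10 = 0 | (b.(0 + 0) + (a.0 + (0 + 0))) :: ··a··> n11, ··b··> n12
  n11 = 0 | 0 :: stopped
  n12 = 0 | (0 + 0) :: stopped
Partition-refinement fixed point:
  B0 = {m0, n0}
  B1 = {m1, n1}
  B2 = {m2, m3, n2, n3}
  B3 = {m11, m12, m7, m9, n11, n12, n7, n9}
  B4 = {m6, m8, n6, n8}
  B5 = {m10, m5, n10, n5}
  B6 = {m4, n4}
m0 ∈ B0, n0 ∈ B0 → same block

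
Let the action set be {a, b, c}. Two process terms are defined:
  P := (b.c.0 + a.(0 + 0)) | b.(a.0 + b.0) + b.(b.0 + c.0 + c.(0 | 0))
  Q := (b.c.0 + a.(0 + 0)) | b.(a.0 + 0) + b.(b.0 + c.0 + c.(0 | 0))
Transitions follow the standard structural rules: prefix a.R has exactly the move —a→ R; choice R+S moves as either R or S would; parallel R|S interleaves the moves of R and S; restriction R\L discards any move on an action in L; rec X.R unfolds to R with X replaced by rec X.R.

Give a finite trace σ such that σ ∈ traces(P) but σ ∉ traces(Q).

abb

LTS(P): 14 reachable states
  m0 = (b.c.0 + a.(0 + 0)) | b.(a.0 + b.0) + b.(b.0 + c.0 + c.(0 | 0)) | -a-> m1, -b-> m2, -b-> m3, -b-> m4
  m1 = (0 + 0) | b.(a.0 + b.0) | -b-> m5
  m2 = (b.c.0 + a.(0 + 0)) | (a.0 + b.0) | -a-> m5, -a-> m6, -b-> m6, -b-> m7
  m3 = b.0 + c.0 + c.(0 | 0) | -b-> m8, -c-> m8, -c-> m9
  m4 = c.0 | b.(a.0 + b.0) | -b-> m7, -c-> m10
  m5 = (0 + 0) | (a.0 + b.0) | -a-> m11, -b-> m11
  m6 = (b.c.0 + a.(0 + 0)) | 0 | -a-> m11, -b-> m12
  m7 = c.0 | (a.0 + b.0) | -a-> m12, -b-> m12, -c-> m13
  m8 = 0 | stopped
  m9 = 0 | 0 | stopped
  m10 = 0 | b.(a.0 + b.0) | -b-> m13
  m11 = (0 + 0) | 0 | stopped
  m12 = c.0 | 0 | -c-> m9
  m13 = 0 | (a.0 + b.0) | -a-> m9, -b-> m9
LTS(Q): 14 reachable states
  n0 = (b.c.0 + a.(0 + 0)) | b.(a.0 + 0) + b.(b.0 + c.0 + c.(0 | 0)) | -a-> n1, -b-> n2, -b-> n3, -b-> n4
  n1 = (0 + 0) | b.(a.0 + 0) | -b-> n5
  n2 = (b.c.0 + a.(0 + 0)) | (a.0 + 0) | -a-> n5, -a-> n6, -b-> n7
  n3 = b.0 + c.0 + c.(0 | 0) | -b-> n8, -c-> n8, -c-> n9
  n4 = c.0 | b.(a.0 + 0) | -b-> n7, -c-> n10
  n5 = (0 + 0) | (a.0 + 0) | -a-> n11
  n6 = (b.c.0 + a.(0 + 0)) | 0 | -a-> n11, -b-> n12
  n7 = c.0 | (a.0 + 0) | -a-> n12, -c-> n13
  n8 = 0 | stopped
  n9 = 0 | 0 | stopped
  n10 = 0 | b.(a.0 + 0) | -b-> n13
  n11 = (0 + 0) | 0 | stopped
  n12 = c.0 | 0 | -c-> n9
  n13 = 0 | (a.0 + 0) | -a-> n9
Trace ⟨abb⟩ through P, begin at {m0}:
  after a @ step 1: {m1}
  after b @ step 2: {m5}
  after b @ step 3: {m11}
  — P admits the full trace.
Trace ⟨abb⟩ through Q, begin at {n0}:
  after a @ step 1: {n1}
  after b @ step 2: {n5}
  after b @ step 3: no successor for Q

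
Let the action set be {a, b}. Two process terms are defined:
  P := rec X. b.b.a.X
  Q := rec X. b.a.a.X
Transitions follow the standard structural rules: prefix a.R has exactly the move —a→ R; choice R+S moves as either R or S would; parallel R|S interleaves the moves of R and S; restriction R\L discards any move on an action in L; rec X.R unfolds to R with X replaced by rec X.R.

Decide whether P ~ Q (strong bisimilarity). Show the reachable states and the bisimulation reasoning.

NO

LTS(P): 3 reachable states
  p0 = rec X. b.b.a.X :: =b=> p1
  p1 = b.a.(rec X. b.b.a.X) :: =b=> p2
  p2 = a.(rec X. b.b.a.X) :: =a=> p0
LTS(Q): 3 reachable states
  q0 = rec X. b.a.a.X :: =b=> q1
  q1 = a.a.(rec X. b.a.a.X) :: =a=> q2
  q2 = a.(rec X. b.a.a.X) :: =a=> q0
Partition-refinement fixed point:
  B0 = {p0}
  B1 = {p1}
  B2 = {p2}
  B3 = {q0}
  B4 = {q1}
  B5 = {q2}
p0 ∈ B0, q0 ∈ B3 → different blocks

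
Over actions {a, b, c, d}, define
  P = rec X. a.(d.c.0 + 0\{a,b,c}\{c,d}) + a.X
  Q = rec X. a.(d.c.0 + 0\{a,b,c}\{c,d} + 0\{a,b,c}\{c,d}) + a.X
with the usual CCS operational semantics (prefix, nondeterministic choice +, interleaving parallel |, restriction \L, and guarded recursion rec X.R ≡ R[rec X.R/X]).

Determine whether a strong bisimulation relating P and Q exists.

bisimilar

LTS(P): 4 reachable states
  s0 = rec X. a.(d.c.0 + 0\{a,b,c}\{c,d}) + a.X :: ··a··> s0, ··a··> s1
  s1 = d.c.0 + 0\{a,b,c}\{c,d} :: ··d··> s2
  s2 = c.0 :: ··c··> s3
  s3 = 0 :: (no moves)
LTS(Q): 4 reachable states
  t0 = rec X. a.(d.c.0 + 0\{a,b,c}\{c,d} + 0\{a,b,c}\{c,d}) + a.X :: ··a··> t0, ··a··> t1
  t1 = d.c.0 + 0\{a,b,c}\{c,d} + 0\{a,b,c}\{c,d} :: ··d··> t2
  t2 = c.0 :: ··c··> t3
  t3 = 0 :: (no moves)
Bisimilarity quotient blocks:
  B0 = {s0, t0}
  B1 = {s1, t1}
  B2 = {s2, t2}
  B3 = {s3, t3}
s0 ∈ B0, t0 ∈ B0 → same block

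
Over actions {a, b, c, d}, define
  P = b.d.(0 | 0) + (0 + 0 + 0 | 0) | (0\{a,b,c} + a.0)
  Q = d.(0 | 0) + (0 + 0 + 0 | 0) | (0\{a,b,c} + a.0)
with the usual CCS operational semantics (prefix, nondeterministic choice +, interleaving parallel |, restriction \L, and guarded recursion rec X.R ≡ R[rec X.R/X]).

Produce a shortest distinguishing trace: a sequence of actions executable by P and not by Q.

LTS(P): 4 reachable states
  s0 = b.d.(0 | 0) + (0 + 0 + 0 | 0) | (0\{a,b,c} + a.0) :: —a→ s1, —b→ s2
  s1 = (0 + 0 + 0 | 0) | 0 :: deadlocked
  s2 = d.(0 | 0) :: —d→ s3
  s3 = 0 | 0 :: deadlocked
LTS(Q): 3 reachable states
  t0 = d.(0 | 0) + (0 + 0 + 0 | 0) | (0\{a,b,c} + a.0) :: —a→ t1, —d→ t2
  t1 = (0 + 0 + 0 | 0) | 0 :: deadlocked
  t2 = 0 | 0 :: deadlocked
Trace ⟨b⟩ through P, begin at {s0}:
  step 1 (b): {s2}
  — P admits the full trace.
Trace ⟨b⟩ through Q, begin at {t0}:
  step 1 (b): no successor for Q

b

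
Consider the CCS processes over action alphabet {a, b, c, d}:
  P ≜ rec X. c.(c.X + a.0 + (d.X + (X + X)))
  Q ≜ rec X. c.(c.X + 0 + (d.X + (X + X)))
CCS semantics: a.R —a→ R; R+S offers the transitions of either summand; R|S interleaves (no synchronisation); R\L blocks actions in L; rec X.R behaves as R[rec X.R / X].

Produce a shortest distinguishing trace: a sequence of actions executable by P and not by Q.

ca

P's transition system — 3 states:
  p0 = rec X. c.(c.X + a.0 + (d.X + (X + X))) :: --c--▸ p1
  p1 = c.(rec X. c.(c.X + a.0 + (d.X + (X + X)))) + a.0 + (d.(rec X. c.(c.X + a.0 + (d.X + (X + X)))) + ((rec X. c.(c.X + a.0 + (d.X + (X + X)))) + (rec X. c.(c.X + a.0 + (d.X + (X + X)))))) :: --a--▸ p2, --c--▸ p0, --c--▸ p1, --d--▸ p0
  p2 = 0 :: stopped
Q's transition system — 2 states:
  q0 = rec X. c.(c.X + 0 + (d.X + (X + X))) :: --c--▸ q1
  q1 = c.(rec X. c.(c.X + 0 + (d.X + (X + X)))) + 0 + (d.(rec X. c.(c.X + 0 + (d.X + (X + X)))) + ((rec X. c.(c.X + 0 + (d.X + (X + X)))) + (rec X. c.(c.X + 0 + (d.X + (X + X)))))) :: --c--▸ q0, --c--▸ q1, --d--▸ q0
Executing ca from P (initial set {p0}):
  step 1 (c): {p1}
  step 2 (a): {p2}
  ✓ P
Executing ca from Q (initial set {q0}):
  step 1 (c): {q1}
  step 2 (a): no successor for Q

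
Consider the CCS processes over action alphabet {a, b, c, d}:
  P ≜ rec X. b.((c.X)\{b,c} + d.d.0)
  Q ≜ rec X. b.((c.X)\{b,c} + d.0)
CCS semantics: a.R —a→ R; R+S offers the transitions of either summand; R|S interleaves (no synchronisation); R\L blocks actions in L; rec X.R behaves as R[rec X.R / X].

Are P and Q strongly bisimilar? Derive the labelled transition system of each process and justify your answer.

P ≁ Q

P's transition system — 4 states:
  p0 = rec X. b.((c.X)\{b,c} + d.d.0) :: —b→ p1
  p1 = (c.(rec X. b.((c.X)\{b,c} + d.d.0)))\{b,c} + d.d.0 :: —d→ p2
  p2 = d.0 :: —d→ p3
  p3 = 0 :: stopped
Q's transition system — 3 states:
  q0 = rec X. b.((c.X)\{b,c} + d.0) :: —b→ q1
  q1 = (c.(rec X. b.((c.X)\{b,c} + d.0)))\{b,c} + d.0 :: —d→ q2
  q2 = 0 :: stopped
Bisimilarity quotient blocks:
  B0 = {p0}
  B1 = {p1}
  B2 = {p2, q1}
  B3 = {p3, q2}
  B4 = {q0}
p0 ∈ B0, q0 ∈ B4 → different blocks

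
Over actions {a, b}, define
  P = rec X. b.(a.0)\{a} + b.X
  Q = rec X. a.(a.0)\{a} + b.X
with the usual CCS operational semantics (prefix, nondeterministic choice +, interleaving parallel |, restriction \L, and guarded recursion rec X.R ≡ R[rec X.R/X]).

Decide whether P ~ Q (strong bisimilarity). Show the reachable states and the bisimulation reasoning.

NO

LTS(P): 2 reachable states
  m0 = rec X. b.(a.0)\{a} + b.X :: ··b··> m0, ··b··> m1
  m1 = (a.0)\{a} :: ·
LTS(Q): 2 reachable states
  n0 = rec X. a.(a.0)\{a} + b.X :: ··a··> n1, ··b··> n0
  n1 = (a.0)\{a} :: ·
Bisimilarity quotient blocks:
  B0 = {m0}
  B1 = {m1, n1}
  B2 = {n0}
m0 ∈ B0, n0 ∈ B2 → different blocks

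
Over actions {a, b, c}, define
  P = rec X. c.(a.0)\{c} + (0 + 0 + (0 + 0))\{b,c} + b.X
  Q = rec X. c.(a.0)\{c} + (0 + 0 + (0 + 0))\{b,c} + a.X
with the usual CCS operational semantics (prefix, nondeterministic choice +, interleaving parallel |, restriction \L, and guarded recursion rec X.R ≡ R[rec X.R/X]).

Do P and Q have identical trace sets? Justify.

P's transition system — 3 states:
  m0 = rec X. c.(a.0)\{c} + (0 + 0 + (0 + 0))\{b,c} + b.X → —b→ m0, —c→ m1
  m1 = (a.0)\{c} → —a→ m2
  m2 = 0\{c} → (no moves)
Q's transition system — 3 states:
  n0 = rec X. c.(a.0)\{c} + (0 + 0 + (0 + 0))\{b,c} + a.X → —a→ n0, —c→ n1
  n1 = (a.0)\{c} → —a→ n2
  n2 = 0\{c} → (no moves)
Executing b from P (initial set {m0}):
  after b @ step 1: {m0}
  ✓ P
Executing b from Q (initial set {n0}):
  after b @ step 1: no successor for Q

traces(P) ≠ traces(Q) — witness ⟨b⟩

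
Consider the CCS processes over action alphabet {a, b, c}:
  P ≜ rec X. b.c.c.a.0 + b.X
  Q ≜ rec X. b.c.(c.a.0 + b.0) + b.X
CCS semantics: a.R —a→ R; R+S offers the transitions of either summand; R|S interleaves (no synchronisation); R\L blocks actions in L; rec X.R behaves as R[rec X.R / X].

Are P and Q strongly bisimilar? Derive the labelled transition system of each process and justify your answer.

LTS(P): 5 reachable states
  m0 = rec X. b.c.c.a.0 + b.X | -b-> m0, -b-> m1
  m1 = c.c.a.0 | -c-> m2
  m2 = c.a.0 | -c-> m3
  m3 = a.0 | -a-> m4
  m4 = 0 | deadlocked
LTS(Q): 5 reachable states
  n0 = rec X. b.c.(c.a.0 + b.0) + b.X | -b-> n0, -b-> n1
  n1 = c.(c.a.0 + b.0) | -c-> n2
  n2 = c.a.0 + b.0 | -b-> n3, -c-> n4
  n3 = 0 | deadlocked
  n4 = a.0 | -a-> n3
Partition-refinement fixed point:
  B0 = {m0}
  B1 = {m1}
  B2 = {m2}
  B3 = {m3, n4}
  B4 = {m4, n3}
  B5 = {n0}
  B6 = {n1}
  B7 = {n2}
m0 ∈ B0, n0 ∈ B5 → different blocks

NO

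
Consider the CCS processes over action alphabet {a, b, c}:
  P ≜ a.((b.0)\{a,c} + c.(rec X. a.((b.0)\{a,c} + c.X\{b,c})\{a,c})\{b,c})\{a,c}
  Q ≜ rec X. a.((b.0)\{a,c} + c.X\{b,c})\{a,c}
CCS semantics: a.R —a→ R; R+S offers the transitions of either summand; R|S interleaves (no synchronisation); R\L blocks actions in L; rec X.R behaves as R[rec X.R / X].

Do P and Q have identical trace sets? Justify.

Reachable graph of P (3 states):
  p0 = a.((b.0)\{a,c} + c.(rec X. a.((b.0)\{a,c} + c.X\{b,c})\{a,c})\{b,c})\{a,c} has moves -a-> p1
  p1 = ((b.0)\{a,c} + c.(rec X. a.((b.0)\{a,c} + c.X\{b,c})\{a,c})\{b,c})\{a,c} has moves -b-> p2
  p2 = 0\{a,c}\{a,c} has moves ∅
Reachable graph of Q (3 states):
  q0 = rec X. a.((b.0)\{a,c} + c.X\{b,c})\{a,c} has moves -a-> q1
  q1 = ((b.0)\{a,c} + c.(rec X. a.((b.0)\{a,c} + c.X\{b,c})\{a,c})\{b,c})\{a,c} has moves -b-> q2
  q2 = 0\{a,c}\{a,c} has moves ∅
Bisimilarity quotient blocks:
  B0 = {p0, q0}
  B1 = {p1, q1}
  B2 = {p2, q2}
p0 ∈ B0, q0 ∈ B0 → same block
Bisimilar ⇒ trace-equivalent.

YES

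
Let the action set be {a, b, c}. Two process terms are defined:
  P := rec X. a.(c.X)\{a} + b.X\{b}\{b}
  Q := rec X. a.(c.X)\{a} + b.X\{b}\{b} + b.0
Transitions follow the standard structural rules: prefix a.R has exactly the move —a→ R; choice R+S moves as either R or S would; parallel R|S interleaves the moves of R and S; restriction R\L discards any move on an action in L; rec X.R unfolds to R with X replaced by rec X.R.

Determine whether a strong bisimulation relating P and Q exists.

Reachable graph of P (7 states):
  s0 = rec X. a.(c.X)\{a} + b.X\{b}\{b} ⊢ =a=> s1, =b=> s2
  s1 = (c.(rec X. a.(c.X)\{a} + b.X\{b}\{b}))\{a} ⊢ =c=> s3
  s2 = (rec X. a.(c.X)\{a} + b.X\{b}\{b})\{b}\{b} ⊢ =a=> s4
  s3 = (rec X. a.(c.X)\{a} + b.X\{b}\{b})\{a} ⊢ =b=> s5
  s4 = (c.(rec X. a.(c.X)\{a} + b.X\{b}\{b}))\{a}\{b}\{b} ⊢ =c=> s6
  s5 = (rec X. a.(c.X)\{a} + b.X\{b}\{b})\{b}\{b}\{a} ⊢ ∅
  s6 = (rec X. a.(c.X)\{a} + b.X\{b}\{b})\{a}\{b}\{b} ⊢ ∅
Reachable graph of Q (9 states):
  t0 = rec X. a.(c.X)\{a} + b.X\{b}\{b} + b.0 ⊢ =a=> t1, =b=> t2, =b=> t3
  t1 = (c.(rec X. a.(c.X)\{a} + b.X\{b}\{b} + b.0))\{a} ⊢ =c=> t4
  t2 = (rec X. a.(c.X)\{a} + b.X\{b}\{b} + b.0)\{b}\{b} ⊢ =a=> t5
  t3 = 0 ⊢ ∅
  t4 = (rec X. a.(c.X)\{a} + b.X\{b}\{b} + b.0)\{a} ⊢ =b=> t6, =b=> t7
  t5 = (c.(rec X. a.(c.X)\{a} + b.X\{b}\{b} + b.0))\{a}\{b}\{b} ⊢ =c=> t8
  t6 = (rec X. a.(c.X)\{a} + b.X\{b}\{b} + b.0)\{b}\{b}\{a} ⊢ ∅
  t7 = 0\{a} ⊢ ∅
  t8 = (rec X. a.(c.X)\{a} + b.X\{b}\{b} + b.0)\{a}\{b}\{b} ⊢ ∅
Partition-refinement fixed point:
  B0 = {s0}
  B1 = {s1, t1}
  B2 = {s3, t4}
  B3 = {s5, s6, t3, t6, t7, t8}
  B4 = {s2, t2}
  B5 = {s4, t5}
  B6 = {t0}
s0 ∈ B0, t0 ∈ B6 → different blocks

NO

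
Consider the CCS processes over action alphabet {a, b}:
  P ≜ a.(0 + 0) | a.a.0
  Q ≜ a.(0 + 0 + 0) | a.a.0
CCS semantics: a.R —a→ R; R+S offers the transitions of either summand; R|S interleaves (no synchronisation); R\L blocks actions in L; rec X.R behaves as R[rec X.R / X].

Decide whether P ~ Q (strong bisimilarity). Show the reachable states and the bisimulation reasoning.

Reachable graph of P (6 states):
  u0 = a.(0 + 0) | a.a.0 has moves --a--▸ u1, --a--▸ u2
  u1 = (0 + 0) | a.a.0 has moves --a--▸ u3
  u2 = a.(0 + 0) | a.0 has moves --a--▸ u3, --a--▸ u4
  u3 = (0 + 0) | a.0 has moves --a--▸ u5
  u4 = a.(0 + 0) | 0 has moves --a--▸ u5
  u5 = (0 + 0) | 0 has moves ·
Reachable graph of Q (6 states):
  v0 = a.(0 + 0 + 0) | a.a.0 has moves --a--▸ v1, --a--▸ v2
  v1 = (0 + 0 + 0) | a.a.0 has moves --a--▸ v3
  v2 = a.(0 + 0 + 0) | a.0 has moves --a--▸ v3, --a--▸ v4
  v3 = (0 + 0 + 0) | a.0 has moves --a--▸ v5
  v4 = a.(0 + 0 + 0) | 0 has moves --a--▸ v5
  v5 = (0 + 0 + 0) | 0 has moves ·
Bisimilarity quotient blocks:
  B0 = {u0, v0}
  B1 = {u1, u2, v1, v2}
  B2 = {u3, u4, v3, v4}
  B3 = {u5, v5}
u0 ∈ B0, v0 ∈ B0 → same block

YES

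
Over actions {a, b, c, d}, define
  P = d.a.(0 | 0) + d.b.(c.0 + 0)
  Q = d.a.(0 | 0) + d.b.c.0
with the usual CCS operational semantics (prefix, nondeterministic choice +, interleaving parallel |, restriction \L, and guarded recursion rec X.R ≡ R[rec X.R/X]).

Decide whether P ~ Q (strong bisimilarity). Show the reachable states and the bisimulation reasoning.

YES

P's transition system — 6 states:
  s0 = d.a.(0 | 0) + d.b.(c.0 + 0) | -d-> s1, -d-> s2
  s1 = a.(0 | 0) | -a-> s3
  s2 = b.(c.0 + 0) | -b-> s4
  s3 = 0 | 0 | ·
  s4 = c.0 + 0 | -c-> s5
  s5 = 0 | ·
Q's transition system — 6 states:
  t0 = d.a.(0 | 0) + d.b.c.0 | -d-> t1, -d-> t2
  t1 = a.(0 | 0) | -a-> t3
  t2 = b.c.0 | -b-> t4
  t3 = 0 | 0 | ·
  t4 = c.0 | -c-> t5
  t5 = 0 | ·
Coarsest stable partition (strong bisimilarity classes):
  B0 = {s0, t0}
  B1 = {s2, t2}
  B2 = {s4, t4}
  B3 = {s3, s5, t3, t5}
  B4 = {s1, t1}
s0 ∈ B0, t0 ∈ B0 → same block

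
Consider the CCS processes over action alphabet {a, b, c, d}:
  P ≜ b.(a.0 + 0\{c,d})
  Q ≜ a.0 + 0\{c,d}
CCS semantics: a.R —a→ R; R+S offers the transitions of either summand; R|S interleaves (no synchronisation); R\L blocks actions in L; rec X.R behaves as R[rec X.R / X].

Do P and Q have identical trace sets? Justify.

Reachable graph of P (3 states):
  m0 = b.(a.0 + 0\{c,d}) :: --b--▸ m1
  m1 = a.0 + 0\{c,d} :: --a--▸ m2
  m2 = 0 :: ∅
Reachable graph of Q (2 states):
  n0 = a.0 + 0\{c,d} :: --a--▸ n1
  n1 = 0 :: ∅
Executing b from P (initial set {m0}):
  [1] b ⇒ {m1}
  ✓ P
Executing b from Q (initial set {n0}):
  [1] b ⇒ ∅  — Q cannot continue

traces(P) ≠ traces(Q) — witness ⟨b⟩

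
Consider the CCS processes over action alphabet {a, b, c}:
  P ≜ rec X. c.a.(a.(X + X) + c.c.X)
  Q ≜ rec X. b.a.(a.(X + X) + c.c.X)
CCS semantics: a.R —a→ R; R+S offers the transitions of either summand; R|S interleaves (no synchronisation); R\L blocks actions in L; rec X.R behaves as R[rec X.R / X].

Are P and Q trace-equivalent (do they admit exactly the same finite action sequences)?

P's transition system — 5 states:
  m0 = rec X. c.a.(a.(X + X) + c.c.X) has moves =c=> m1
  m1 = a.(a.((rec X. c.a.(a.(X + X) + c.c.X)) + (rec X. c.a.(a.(X + X) + c.c.X))) + c.c.(rec X. c.a.(a.(X + X) + c.c.X))) has moves =a=> m2
  m2 = a.((rec X. c.a.(a.(X + X) + c.c.X)) + (rec X. c.a.(a.(X + X) + c.c.X))) + c.c.(rec X. c.a.(a.(X + X) + c.c.X)) has moves =a=> m3, =c=> m4
  m3 = (rec X. c.a.(a.(X + X) + c.c.X)) + (rec X. c.a.(a.(X + X) + c.c.X)) has moves =c=> m1
  m4 = c.(rec X. c.a.(a.(X + X) + c.c.X)) has moves =c=> m0
Q's transition system — 5 states:
  n0 = rec X. b.a.(a.(X + X) + c.c.X) has moves =b=> n1
  n1 = a.(a.((rec X. b.a.(a.(X + X) + c.c.X)) + (rec X. b.a.(a.(X + X) + c.c.X))) + c.c.(rec X. b.a.(a.(X + X) + c.c.X))) has moves =a=> n2
  n2 = a.((rec X. b.a.(a.(X + X) + c.c.X)) + (rec X. b.a.(a.(X + X) + c.c.X))) + c.c.(rec X. b.a.(a.(X + X) + c.c.X)) has moves =a=> n3, =c=> n4
  n3 = (rec X. b.a.(a.(X + X) + c.c.X)) + (rec X. b.a.(a.(X + X) + c.c.X)) has moves =b=> n1
  n4 = c.(rec X. b.a.(a.(X + X) + c.c.X)) has moves =c=> n0
Run σ = ⟨c⟩ on P: start {m0}
  after c @ step 1: {m1}
  P completes σ.
Run σ = ⟨c⟩ on Q: start {n0}
  after c @ step 1: ∅  — Q cannot continue

NO — witness ⟨c⟩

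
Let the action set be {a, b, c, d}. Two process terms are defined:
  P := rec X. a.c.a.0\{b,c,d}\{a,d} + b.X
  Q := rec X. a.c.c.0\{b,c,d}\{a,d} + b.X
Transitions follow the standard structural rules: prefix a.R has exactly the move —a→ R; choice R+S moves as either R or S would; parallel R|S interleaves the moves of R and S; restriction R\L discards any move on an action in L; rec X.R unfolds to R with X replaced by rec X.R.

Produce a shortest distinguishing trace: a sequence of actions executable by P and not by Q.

LTS(P): 4 reachable states
  s0 = rec X. a.c.a.0\{b,c,d}\{a,d} + b.X | -a-> s1, -b-> s0
  s1 = c.a.0\{b,c,d}\{a,d} | -c-> s2
  s2 = a.0\{b,c,d}\{a,d} | -a-> s3
  s3 = 0\{b,c,d}\{a,d} | ∅
LTS(Q): 4 reachable states
  t0 = rec X. a.c.c.0\{b,c,d}\{a,d} + b.X | -a-> t1, -b-> t0
  t1 = c.c.0\{b,c,d}\{a,d} | -c-> t2
  t2 = c.0\{b,c,d}\{a,d} | -c-> t3
  t3 = 0\{b,c,d}\{a,d} | ∅
Executing aca from P (initial set {s0}):
  [1] a ⇒ {s1}
  [2] c ⇒ {s2}
  [3] a ⇒ {s3}
  ✓ P
Executing aca from Q (initial set {t0}):
  [1] a ⇒ {t1}
  [2] c ⇒ {t2}
  [3] a ⇒ ∅ (Q stuck)

aca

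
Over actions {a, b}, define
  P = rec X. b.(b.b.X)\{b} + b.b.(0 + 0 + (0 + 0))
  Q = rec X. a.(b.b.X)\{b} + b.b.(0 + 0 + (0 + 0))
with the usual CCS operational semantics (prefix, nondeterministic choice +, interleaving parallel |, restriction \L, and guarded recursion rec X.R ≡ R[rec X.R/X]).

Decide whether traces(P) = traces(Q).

P's transition system — 4 states:
  m0 = rec X. b.(b.b.X)\{b} + b.b.(0 + 0 + (0 + 0)) :: —b→ m1, —b→ m2
  m1 = (b.b.(rec X. b.(b.b.X)\{b} + b.b.(0 + 0 + (0 + 0))))\{b} :: stopped
  m2 = b.(0 + 0 + (0 + 0)) :: —b→ m3
  m3 = 0 + 0 + (0 + 0) :: stopped
Q's transition system — 4 states:
  n0 = rec X. a.(b.b.X)\{b} + b.b.(0 + 0 + (0 + 0)) :: —a→ n1, —b→ n2
  n1 = (b.b.(rec X. a.(b.b.X)\{b} + b.b.(0 + 0 + (0 + 0))))\{b} :: stopped
  n2 = b.(0 + 0 + (0 + 0)) :: —b→ n3
  n3 = 0 + 0 + (0 + 0) :: stopped
Trace ⟨a⟩ through Q, begin at {n0}:
  after a @ step 1: {n1}
  ✓ Q
Trace ⟨a⟩ through P, begin at {m0}:
  after a @ step 1: ∅ (P stuck)

NO — witness ⟨a⟩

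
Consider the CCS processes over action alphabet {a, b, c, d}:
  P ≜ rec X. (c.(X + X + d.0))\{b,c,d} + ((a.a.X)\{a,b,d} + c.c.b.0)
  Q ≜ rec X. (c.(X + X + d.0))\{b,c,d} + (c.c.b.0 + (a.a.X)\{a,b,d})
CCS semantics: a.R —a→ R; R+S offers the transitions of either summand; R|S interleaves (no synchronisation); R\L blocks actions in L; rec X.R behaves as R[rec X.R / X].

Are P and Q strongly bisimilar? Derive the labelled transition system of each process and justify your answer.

P ~ Q

LTS(P): 4 reachable states
  m0 = rec X. (c.(X + X + d.0))\{b,c,d} + ((a.a.X)\{a,b,d} + c.c.b.0) has moves =c=> m1
  m1 = c.b.0 has moves =c=> m2
  m2 = b.0 has moves =b=> m3
  m3 = 0 has moves stopped
LTS(Q): 4 reachable states
  n0 = rec X. (c.(X + X + d.0))\{b,c,d} + (c.c.b.0 + (a.a.X)\{a,b,d}) has moves =c=> n1
  n1 = c.b.0 has moves =c=> n2
  n2 = b.0 has moves =b=> n3
  n3 = 0 has moves stopped
Partition-refinement fixed point:
  B0 = {m0, n0}
  B1 = {m1, n1}
  B2 = {m2, n2}
  B3 = {m3, n3}
m0 ∈ B0, n0 ∈ B0 → same block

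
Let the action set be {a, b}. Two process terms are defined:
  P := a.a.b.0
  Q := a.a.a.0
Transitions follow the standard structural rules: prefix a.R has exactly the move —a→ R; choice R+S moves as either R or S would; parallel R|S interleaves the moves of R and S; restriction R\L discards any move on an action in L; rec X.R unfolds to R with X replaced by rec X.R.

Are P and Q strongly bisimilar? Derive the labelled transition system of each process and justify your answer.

Reachable graph of P (4 states):
  u0 = a.a.b.0 → —a→ u1
  u1 = a.b.0 → —a→ u2
  u2 = b.0 → —b→ u3
  u3 = 0 → stopped
Reachable graph of Q (4 states):
  v0 = a.a.a.0 → —a→ v1
  v1 = a.a.0 → —a→ v2
  v2 = a.0 → —a→ v3
  v3 = 0 → stopped
Coarsest stable partition (strong bisimilarity classes):
  B0 = {u0}
  B1 = {u1}
  B2 = {u2}
  B3 = {u3, v3}
  B4 = {v0}
  B5 = {v1}
  B6 = {v2}
u0 ∈ B0, v0 ∈ B4 → different blocks

P ≁ Q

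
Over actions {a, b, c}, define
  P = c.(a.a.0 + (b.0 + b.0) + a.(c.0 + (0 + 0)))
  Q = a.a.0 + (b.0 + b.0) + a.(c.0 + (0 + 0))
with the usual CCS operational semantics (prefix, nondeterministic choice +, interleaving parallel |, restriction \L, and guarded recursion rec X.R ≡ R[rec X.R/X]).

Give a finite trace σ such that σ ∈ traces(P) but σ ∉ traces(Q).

Reachable graph of P (5 states):
  s0 = c.(a.a.0 + (b.0 + b.0) + a.(c.0 + (0 + 0))) → -c-> s1
  s1 = a.a.0 + (b.0 + b.0) + a.(c.0 + (0 + 0)) → -a-> s2, -a-> s3, -b-> s4
  s2 = a.0 → -a-> s4
  s3 = c.0 + (0 + 0) → -c-> s4
  s4 = 0 → ∅
Reachable graph of Q (4 states):
  t0 = a.a.0 + (b.0 + b.0) + a.(c.0 + (0 + 0)) → -a-> t1, -a-> t2, -b-> t3
  t1 = a.0 → -a-> t3
  t2 = c.0 + (0 + 0) → -c-> t3
  t3 = 0 → ∅
Trace ⟨c⟩ through P, begin at {s0}:
  after c @ step 1: {s1}
  — P admits the full trace.
Trace ⟨c⟩ through Q, begin at {t0}:
  after c @ step 1: no successor for Q

c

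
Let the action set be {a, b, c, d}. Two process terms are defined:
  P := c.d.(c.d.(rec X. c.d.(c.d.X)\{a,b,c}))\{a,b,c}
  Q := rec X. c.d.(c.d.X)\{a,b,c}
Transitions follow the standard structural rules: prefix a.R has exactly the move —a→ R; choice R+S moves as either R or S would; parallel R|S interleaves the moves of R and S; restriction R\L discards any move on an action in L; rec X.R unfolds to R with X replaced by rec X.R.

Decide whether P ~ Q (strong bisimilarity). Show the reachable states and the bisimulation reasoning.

P's transition system — 3 states:
  u0 = c.d.(c.d.(rec X. c.d.(c.d.X)\{a,b,c}))\{a,b,c} :: —c→ u1
  u1 = d.(c.d.(rec X. c.d.(c.d.X)\{a,b,c}))\{a,b,c} :: —d→ u2
  u2 = (c.d.(rec X. c.d.(c.d.X)\{a,b,c}))\{a,b,c} :: ∅
Q's transition system — 3 states:
  v0 = rec X. c.d.(c.d.X)\{a,b,c} :: —c→ v1
  v1 = d.(c.d.(rec X. c.d.(c.d.X)\{a,b,c}))\{a,b,c} :: —d→ v2
  v2 = (c.d.(rec X. c.d.(c.d.X)\{a,b,c}))\{a,b,c} :: ∅
Bisimilarity quotient blocks:
  B0 = {u0, v0}
  B1 = {u1, v1}
  B2 = {u2, v2}
u0 ∈ B0, v0 ∈ B0 → same block

bisimilar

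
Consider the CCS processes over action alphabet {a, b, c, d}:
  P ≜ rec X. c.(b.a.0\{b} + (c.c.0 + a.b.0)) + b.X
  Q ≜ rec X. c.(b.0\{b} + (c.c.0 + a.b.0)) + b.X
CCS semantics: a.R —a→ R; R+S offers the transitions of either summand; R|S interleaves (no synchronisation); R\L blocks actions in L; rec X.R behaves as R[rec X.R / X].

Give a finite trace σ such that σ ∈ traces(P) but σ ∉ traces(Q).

P's transition system — 7 states:
  u0 = rec X. c.(b.a.0\{b} + (c.c.0 + a.b.0)) + b.X has moves =b=> u0, =c=> u1
  u1 = b.a.0\{b} + (c.c.0 + a.b.0) has moves =a=> u2, =b=> u3, =c=> u4
  u2 = b.0 has moves =b=> u5
  u3 = a.0\{b} has moves =a=> u6
  u4 = c.0 has moves =c=> u5
  u5 = 0 has moves ∅
  u6 = 0\{b} has moves ∅
Q's transition system — 6 states:
  v0 = rec X. c.(b.0\{b} + (c.c.0 + a.b.0)) + b.X has moves =b=> v0, =c=> v1
  v1 = b.0\{b} + (c.c.0 + a.b.0) has moves =a=> v2, =b=> v3, =c=> v4
  v2 = b.0 has moves =b=> v5
  v3 = 0\{b} has moves ∅
  v4 = c.0 has moves =c=> v5
  v5 = 0 has moves ∅
Executing cba from P (initial set {u0}):
  step 1 (c): {u1}
  step 2 (b): {u3}
  step 3 (a): {u6}
  P completes σ.
Executing cba from Q (initial set {v0}):
  step 1 (c): {v1}
  step 2 (b): {v3}
  step 3 (a): ∅ (Q stuck)

cba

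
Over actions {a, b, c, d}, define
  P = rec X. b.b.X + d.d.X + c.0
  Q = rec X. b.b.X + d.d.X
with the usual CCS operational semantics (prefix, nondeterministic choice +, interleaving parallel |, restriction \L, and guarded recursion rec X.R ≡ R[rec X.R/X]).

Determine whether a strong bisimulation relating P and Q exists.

P ≁ Q

P's transition system — 4 states:
  s0 = rec X. b.b.X + d.d.X + c.0 → =b=> s1, =c=> s2, =d=> s3
  s1 = b.(rec X. b.b.X + d.d.X + c.0) → =b=> s0
  s2 = 0 → stopped
  s3 = d.(rec X. b.b.X + d.d.X + c.0) → =d=> s0
Q's transition system — 3 states:
  t0 = rec X. b.b.X + d.d.X → =b=> t1, =d=> t2
  t1 = b.(rec X. b.b.X + d.d.X) → =b=> t0
  t2 = d.(rec X. b.b.X + d.d.X) → =d=> t0
Partition-refinement fixed point:
  B0 = {s0}
  B1 = {s3}
  B2 = {s1}
  B3 = {s2}
  B4 = {t0}
  B5 = {t1}
  B6 = {t2}
s0 ∈ B0, t0 ∈ B4 → different blocks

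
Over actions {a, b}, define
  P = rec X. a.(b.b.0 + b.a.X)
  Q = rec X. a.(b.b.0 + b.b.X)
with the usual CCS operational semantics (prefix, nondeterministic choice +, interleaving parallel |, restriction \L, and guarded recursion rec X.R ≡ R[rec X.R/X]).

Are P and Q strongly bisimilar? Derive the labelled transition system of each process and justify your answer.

not bisimilar

P's transition system — 5 states:
  p0 = rec X. a.(b.b.0 + b.a.X) → --a--▸ p1
  p1 = b.b.0 + b.a.(rec X. a.(b.b.0 + b.a.X)) → --b--▸ p2, --b--▸ p3
  p2 = a.(rec X. a.(b.b.0 + b.a.X)) → --a--▸ p0
  p3 = b.0 → --b--▸ p4
  p4 = 0 → stopped
Q's transition system — 5 states:
  q0 = rec X. a.(b.b.0 + b.b.X) → --a--▸ q1
  q1 = b.b.0 + b.b.(rec X. a.(b.b.0 + b.b.X)) → --b--▸ q2, --b--▸ q3
  q2 = b.(rec X. a.(b.b.0 + b.b.X)) → --b--▸ q0
  q3 = b.0 → --b--▸ q4
  q4 = 0 → stopped
Coarsest stable partition (strong bisimilarity classes):
  B0 = {p0}
  B1 = {p1}
  B2 = {p2}
  B3 = {p3, q3}
  B4 = {p4, q4}
  B5 = {q0}
  B6 = {q1}
  B7 = {q2}
p0 ∈ B0, q0 ∈ B5 → different blocks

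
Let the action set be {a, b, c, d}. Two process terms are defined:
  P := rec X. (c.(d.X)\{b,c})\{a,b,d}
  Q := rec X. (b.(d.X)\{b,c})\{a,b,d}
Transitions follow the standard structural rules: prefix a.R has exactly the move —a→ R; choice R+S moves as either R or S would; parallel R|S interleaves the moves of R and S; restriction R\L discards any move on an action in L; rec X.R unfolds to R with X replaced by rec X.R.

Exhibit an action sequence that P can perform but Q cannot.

Reachable graph of P (2 states):
  u0 = rec X. (c.(d.X)\{b,c})\{a,b,d} has moves -c-> u1
  u1 = (d.(rec X. (c.(d.X)\{b,c})\{a,b,d}))\{b,c}\{a,b,d} has moves stopped
Reachable graph of Q (1 states):
  v0 = rec X. (b.(d.X)\{b,c})\{a,b,d} has moves stopped
Executing c from P (initial set {u0}):
  [1] c ⇒ {u1}
  P completes σ.
Executing c from Q (initial set {v0}):
  [1] c ⇒ no successor for Q

c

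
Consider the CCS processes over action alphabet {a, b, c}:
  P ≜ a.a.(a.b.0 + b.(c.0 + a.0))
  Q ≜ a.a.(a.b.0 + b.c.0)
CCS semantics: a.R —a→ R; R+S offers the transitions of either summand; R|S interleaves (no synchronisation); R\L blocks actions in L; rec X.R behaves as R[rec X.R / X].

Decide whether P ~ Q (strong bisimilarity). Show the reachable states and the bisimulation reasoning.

NO

Reachable graph of P (6 states):
  m0 = a.a.(a.b.0 + b.(c.0 + a.0)) → ··a··> m1
  m1 = a.(a.b.0 + b.(c.0 + a.0)) → ··a··> m2
  m2 = a.b.0 + b.(c.0 + a.0) → ··a··> m3, ··b··> m4
  m3 = b.0 → ··b··> m5
  m4 = c.0 + a.0 → ··a··> m5, ··c··> m5
  m5 = 0 → (no moves)
Reachable graph of Q (6 states):
  n0 = a.a.(a.b.0 + b.c.0) → ··a··> n1
  n1 = a.(a.b.0 + b.c.0) → ··a··> n2
  n2 = a.b.0 + b.c.0 → ··a··> n3, ··b··> n4
  n3 = b.0 → ··b··> n5
  n4 = c.0 → ··c··> n5
  n5 = 0 → (no moves)
Partition-refinement fixed point:
  B0 = {m0}
  B1 = {m1}
  B2 = {m2}
  B3 = {m3, n3}
  B4 = {m5, n5}
  B5 = {m4}
  B6 = {n0}
  B7 = {n1}
  B8 = {n2}
  B9 = {n4}
m0 ∈ B0, n0 ∈ B6 → different blocks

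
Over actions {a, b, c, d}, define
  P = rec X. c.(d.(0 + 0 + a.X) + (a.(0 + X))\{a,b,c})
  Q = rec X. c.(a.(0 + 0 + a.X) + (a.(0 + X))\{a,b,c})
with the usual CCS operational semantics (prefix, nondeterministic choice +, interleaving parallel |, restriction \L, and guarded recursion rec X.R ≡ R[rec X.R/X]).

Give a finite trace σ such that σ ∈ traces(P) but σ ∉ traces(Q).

cd

Reachable graph of P (3 states):
  u0 = rec X. c.(d.(0 + 0 + a.X) + (a.(0 + X))\{a,b,c}) ⊢ -c-> u1
  u1 = d.(0 + 0 + a.(rec X. c.(d.(0 + 0 + a.X) + (a.(0 + X))\{a,b,c}))) + (a.(0 + (rec X. c.(d.(0 + 0 + a.X) + (a.(0 + X))\{a,b,c}))))\{a,b,c} ⊢ -d-> u2
  u2 = 0 + 0 + a.(rec X. c.(d.(0 + 0 + a.X) + (a.(0 + X))\{a,b,c})) ⊢ -a-> u0
Reachable graph of Q (3 states):
  v0 = rec X. c.(a.(0 + 0 + a.X) + (a.(0 + X))\{a,b,c}) ⊢ -c-> v1
  v1 = a.(0 + 0 + a.(rec X. c.(a.(0 + 0 + a.X) + (a.(0 + X))\{a,b,c}))) + (a.(0 + (rec X. c.(a.(0 + 0 + a.X) + (a.(0 + X))\{a,b,c}))))\{a,b,c} ⊢ -a-> v2
  v2 = 0 + 0 + a.(rec X. c.(a.(0 + 0 + a.X) + (a.(0 + X))\{a,b,c})) ⊢ -a-> v0
Trace ⟨cd⟩ through P, begin at {u0}:
  [1] c ⇒ {u1}
  [2] d ⇒ {u2}
  P completes σ.
Trace ⟨cd⟩ through Q, begin at {v0}:
  [1] c ⇒ {v1}
  [2] d ⇒ ∅  — Q cannot continue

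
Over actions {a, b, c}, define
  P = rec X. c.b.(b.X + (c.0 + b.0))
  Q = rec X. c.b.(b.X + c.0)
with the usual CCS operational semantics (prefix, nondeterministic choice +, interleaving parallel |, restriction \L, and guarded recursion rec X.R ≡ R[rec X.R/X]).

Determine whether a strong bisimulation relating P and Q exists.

P ≁ Q

LTS(P): 4 reachable states
  m0 = rec X. c.b.(b.X + (c.0 + b.0)) | --c--▸ m1
  m1 = b.(b.(rec X. c.b.(b.X + (c.0 + b.0))) + (c.0 + b.0)) | --b--▸ m2
  m2 = b.(rec X. c.b.(b.X + (c.0 + b.0))) + (c.0 + b.0) | --b--▸ m0, --b--▸ m3, --c--▸ m3
  m3 = 0 | (no moves)
LTS(Q): 4 reachable states
  n0 = rec X. c.b.(b.X + c.0) | --c--▸ n1
  n1 = b.(b.(rec X. c.b.(b.X + c.0)) + c.0) | --b--▸ n2
  n2 = b.(rec X. c.b.(b.X + c.0)) + c.0 | --b--▸ n0, --c--▸ n3
  n3 = 0 | (no moves)
Coarsest stable partition (strong bisimilarity classes):
  B0 = {m0}
  B1 = {m1}
  B2 = {m2}
  B3 = {m3, n3}
  B4 = {n0}
  B5 = {n1}
  B6 = {n2}
m0 ∈ B0, n0 ∈ B4 → different blocks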